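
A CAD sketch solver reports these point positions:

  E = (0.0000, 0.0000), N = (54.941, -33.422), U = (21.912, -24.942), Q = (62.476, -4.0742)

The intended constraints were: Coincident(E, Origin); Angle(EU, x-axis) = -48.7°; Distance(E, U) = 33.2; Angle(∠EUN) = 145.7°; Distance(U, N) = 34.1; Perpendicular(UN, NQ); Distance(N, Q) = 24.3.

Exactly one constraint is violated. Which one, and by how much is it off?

Distance(N, Q) = 24.3 — off by 6.00.

E = (0.00, 0.00) ✓; EU at -48.70° ✓; |EU| = 33.20 ✓; ∠EUN = 145.7° ✓; |UN| = 34.10 ✓; ∠(UN, NQ) = 90.00° ✓; |NQ| = 30.30 ✗.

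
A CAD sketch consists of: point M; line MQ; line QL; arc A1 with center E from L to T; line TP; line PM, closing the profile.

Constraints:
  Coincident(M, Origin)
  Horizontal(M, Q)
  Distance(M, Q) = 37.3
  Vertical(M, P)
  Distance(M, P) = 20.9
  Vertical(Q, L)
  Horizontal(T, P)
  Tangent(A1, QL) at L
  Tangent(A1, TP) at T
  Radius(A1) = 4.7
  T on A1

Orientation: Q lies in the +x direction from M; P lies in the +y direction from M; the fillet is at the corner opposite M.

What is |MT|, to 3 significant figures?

38.7

The virtual corner opposite M is at (37.3, 20.9). The tangent condition forces EL to be normal to QL and A1 meets TP tangentially, so ET is at right angles to TP, with radius 4.7, so the center E sits 4.7 in from both sides at E = (32.6, 16.2). That places the tangent points at L = (37.3, 16.2) on QL and T = (32.6, 20.9) on TP. Then |MT| = |T − M| = 38.7.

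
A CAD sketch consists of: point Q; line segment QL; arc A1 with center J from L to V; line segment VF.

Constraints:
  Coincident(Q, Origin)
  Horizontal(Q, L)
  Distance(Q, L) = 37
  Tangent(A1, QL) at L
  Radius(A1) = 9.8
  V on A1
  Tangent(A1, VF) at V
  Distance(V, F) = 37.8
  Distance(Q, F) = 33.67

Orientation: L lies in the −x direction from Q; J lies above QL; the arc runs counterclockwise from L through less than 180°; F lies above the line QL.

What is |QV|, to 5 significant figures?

29.579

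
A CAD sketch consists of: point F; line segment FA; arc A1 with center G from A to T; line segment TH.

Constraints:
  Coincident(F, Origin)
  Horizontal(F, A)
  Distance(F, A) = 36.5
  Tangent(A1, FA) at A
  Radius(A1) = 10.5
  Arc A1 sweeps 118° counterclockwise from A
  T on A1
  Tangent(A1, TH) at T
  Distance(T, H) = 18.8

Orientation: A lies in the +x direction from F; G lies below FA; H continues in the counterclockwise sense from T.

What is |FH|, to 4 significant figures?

48.23

F is at the origin; FA is horizontal with |FA| = 36.5 and A on the +x side, so A = (36.50, 0.000). Tangency of A1 to FA means the radius GA is perpendicular to FA, so G = A + (0, -10.5) = (36.50, -10.50). On A1, A sits at bearing 90° from G; a 118° counterclockwise sweep puts T at bearing 208°, so T = G + 10.5·(cos 208°, sin 208°) = (27.23, -15.43). A1 meets TH tangentially, so GT is at right angles to TH, so TH runs along (−sin 208°, cos 208°); with |TH| = 18.8, H = (36.06, -32.03). Then |FH| = |H − F| = 48.23.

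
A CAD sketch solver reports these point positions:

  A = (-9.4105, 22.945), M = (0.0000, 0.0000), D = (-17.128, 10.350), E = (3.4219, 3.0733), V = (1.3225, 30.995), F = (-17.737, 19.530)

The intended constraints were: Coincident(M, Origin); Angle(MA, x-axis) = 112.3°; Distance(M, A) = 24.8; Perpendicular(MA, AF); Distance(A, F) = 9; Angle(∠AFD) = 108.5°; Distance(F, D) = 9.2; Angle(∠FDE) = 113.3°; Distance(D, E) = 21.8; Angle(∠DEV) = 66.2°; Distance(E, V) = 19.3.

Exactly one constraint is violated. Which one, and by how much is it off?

Distance(E, V) = 19.3 — off by 8.70.

M = (0.00, 0.00) ✓; MA at 112.3° ✓; |MA| = 24.80 ✓; ∠(MA, AF) = 90.00° ✓; |AF| = 9.000 ✓; ∠AFD = 108.5° ✓; |FD| = 9.200 ✓; ∠FDE = 113.3° ✓; |DE| = 21.80 ✓; ∠DEV = 66.20° ✓; |EV| = 28.00 ✗.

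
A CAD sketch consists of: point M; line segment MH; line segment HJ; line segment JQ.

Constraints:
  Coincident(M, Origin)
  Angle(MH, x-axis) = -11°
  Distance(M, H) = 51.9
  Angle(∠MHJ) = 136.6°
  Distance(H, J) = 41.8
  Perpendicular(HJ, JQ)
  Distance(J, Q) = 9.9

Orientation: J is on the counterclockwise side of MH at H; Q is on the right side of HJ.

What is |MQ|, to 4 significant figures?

91.64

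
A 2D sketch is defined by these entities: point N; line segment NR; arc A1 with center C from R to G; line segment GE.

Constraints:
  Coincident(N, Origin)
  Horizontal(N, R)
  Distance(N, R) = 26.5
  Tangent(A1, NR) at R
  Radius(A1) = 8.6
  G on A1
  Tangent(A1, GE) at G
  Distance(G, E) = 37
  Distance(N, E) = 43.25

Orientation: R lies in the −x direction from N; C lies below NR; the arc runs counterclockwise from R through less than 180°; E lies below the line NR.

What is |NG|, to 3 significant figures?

36.0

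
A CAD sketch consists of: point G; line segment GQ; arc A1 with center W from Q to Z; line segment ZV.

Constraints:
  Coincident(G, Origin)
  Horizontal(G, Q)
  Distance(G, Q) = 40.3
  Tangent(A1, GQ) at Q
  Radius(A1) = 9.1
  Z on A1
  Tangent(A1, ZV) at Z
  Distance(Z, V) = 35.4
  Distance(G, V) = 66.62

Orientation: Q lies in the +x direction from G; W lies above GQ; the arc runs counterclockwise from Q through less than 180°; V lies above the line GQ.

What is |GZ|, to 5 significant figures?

50.220

Checks: |WZ| = 9.100 ✓; ∠(WZ, ZV) = 90.00° ✓; |ZV| = 35.40 ✓; |GV| = 66.62 ✓.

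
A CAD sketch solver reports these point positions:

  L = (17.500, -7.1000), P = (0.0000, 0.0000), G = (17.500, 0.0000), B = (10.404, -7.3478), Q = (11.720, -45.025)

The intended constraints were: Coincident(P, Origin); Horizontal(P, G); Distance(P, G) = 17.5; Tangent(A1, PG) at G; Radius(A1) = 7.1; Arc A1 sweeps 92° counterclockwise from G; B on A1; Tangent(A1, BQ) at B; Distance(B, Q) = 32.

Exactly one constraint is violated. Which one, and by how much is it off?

Distance(B, Q) = 32 — off by 5.70.

P = (0.00, 0.00) ✓; P.y = 0.00, G.y = 0.00 ✓; |PG| = 17.50 ✓; ∠(LG, GP) = 90.00° ✓; |LG| = 7.100 ✓; bearing(L→B) − bearing(L→G) = 92.00° ✓; |LB| = 7.100 ✓; ∠(LB, BQ) = 90.00° ✓; |BQ| = 37.70 ✗.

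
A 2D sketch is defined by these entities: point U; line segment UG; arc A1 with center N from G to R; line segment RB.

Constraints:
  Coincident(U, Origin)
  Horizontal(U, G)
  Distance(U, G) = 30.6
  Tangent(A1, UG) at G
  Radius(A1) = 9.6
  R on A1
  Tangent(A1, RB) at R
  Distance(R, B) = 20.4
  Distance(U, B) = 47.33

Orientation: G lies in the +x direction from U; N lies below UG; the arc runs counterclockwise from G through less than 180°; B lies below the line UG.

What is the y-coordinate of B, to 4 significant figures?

-31.68

U is at the origin; UG is horizontal with |UG| = 30.6 and G on the +x side, so G = (30.60, 0.000). Tangency of A1 to UG means the radius NG is perpendicular to UG, so N = G + (0, -9.6) = (30.60, -9.600). Since NR ⟂ RB (tangency), |NB| = √(9.6² + 20.4²) = 22.55 regardless of where R sits on A1. So B lies on both circle(U, 47.33) and circle(N, 22.55); the below-UG intersection is B = (35.16, -31.68). R is the foot of the tangent from B: R = (22.92, -15.36).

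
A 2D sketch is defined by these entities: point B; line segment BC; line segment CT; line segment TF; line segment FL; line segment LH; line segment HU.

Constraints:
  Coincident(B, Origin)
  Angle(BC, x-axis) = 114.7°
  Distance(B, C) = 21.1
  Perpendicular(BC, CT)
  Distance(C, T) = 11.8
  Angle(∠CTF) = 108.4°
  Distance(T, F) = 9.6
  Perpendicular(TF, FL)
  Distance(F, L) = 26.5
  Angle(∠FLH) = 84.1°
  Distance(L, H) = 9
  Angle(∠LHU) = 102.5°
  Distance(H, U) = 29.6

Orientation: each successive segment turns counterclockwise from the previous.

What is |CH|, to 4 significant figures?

15.03

B is at the origin; BC runs at 114.7° with length 21.1, so C = (-8.817, 19.17). BC is perpendicular to CT, so CT runs at -155.3°; with |CT| = 11.8, T = (-19.54, 14.24). ∠CTF = 108.4° gives TF at -83.70° from the x-axis; with |TF| = 9.6, F = (-18.48, 4.697). TF is perpendicular to FL, so FL runs at 6.300°; with |FL| = 26.5, L = (7.856, 7.605). ∠FLH = 84.1° gives LH at 102.2° from the x-axis; with |LH| = 9.0, H = (5.954, 16.40). Then |CH| = |H − C| = 15.03.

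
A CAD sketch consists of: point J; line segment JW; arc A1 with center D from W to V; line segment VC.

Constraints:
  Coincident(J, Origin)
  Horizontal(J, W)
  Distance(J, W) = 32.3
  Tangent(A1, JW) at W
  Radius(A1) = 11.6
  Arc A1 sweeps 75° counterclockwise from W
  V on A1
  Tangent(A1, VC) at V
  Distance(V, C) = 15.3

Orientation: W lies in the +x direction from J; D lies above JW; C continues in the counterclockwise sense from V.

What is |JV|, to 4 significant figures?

44.35

J is at the origin; J and W share the same y with |JW| = 32.3 and W on the +x side, so W = (32.30, 0.000). Tangency of A1 to JW means the radius DW is perpendicular to JW, so D = W + (0, 11.6) = (32.30, 11.60). On A1, W sits at bearing -90° from D; a 75° counterclockwise sweep puts V at bearing -15°, so V = D + 11.6·(cos -15°, sin -15°) = (43.50, 8.598). Then |JV| = |V − J| = 44.35.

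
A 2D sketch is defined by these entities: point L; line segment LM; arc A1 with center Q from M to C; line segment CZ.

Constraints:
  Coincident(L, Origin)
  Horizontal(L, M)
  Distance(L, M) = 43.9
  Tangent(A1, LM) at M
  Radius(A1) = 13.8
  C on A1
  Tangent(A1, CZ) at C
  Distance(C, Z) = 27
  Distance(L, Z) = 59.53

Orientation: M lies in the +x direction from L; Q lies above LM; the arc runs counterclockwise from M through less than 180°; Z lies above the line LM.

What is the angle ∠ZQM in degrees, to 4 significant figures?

173.0°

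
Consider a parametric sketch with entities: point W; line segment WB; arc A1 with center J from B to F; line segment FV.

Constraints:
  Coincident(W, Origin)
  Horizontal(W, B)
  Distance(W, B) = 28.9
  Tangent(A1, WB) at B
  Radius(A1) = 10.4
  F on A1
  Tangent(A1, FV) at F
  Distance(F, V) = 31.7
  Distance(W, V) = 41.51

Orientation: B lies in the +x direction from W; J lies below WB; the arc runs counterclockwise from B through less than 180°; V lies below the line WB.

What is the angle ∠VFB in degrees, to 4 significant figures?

140.5°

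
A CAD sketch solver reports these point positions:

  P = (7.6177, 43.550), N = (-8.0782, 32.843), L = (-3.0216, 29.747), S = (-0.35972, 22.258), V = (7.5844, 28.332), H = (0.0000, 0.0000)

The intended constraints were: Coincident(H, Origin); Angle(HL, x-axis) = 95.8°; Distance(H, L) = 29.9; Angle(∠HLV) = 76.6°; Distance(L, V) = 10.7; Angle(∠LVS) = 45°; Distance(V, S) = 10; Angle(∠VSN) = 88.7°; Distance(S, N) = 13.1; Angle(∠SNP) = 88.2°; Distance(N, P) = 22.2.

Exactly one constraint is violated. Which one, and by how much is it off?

Distance(N, P) = 22.2 — off by 3.20.

H = (0.00, 0.00) ✓; HL at 95.80° ✓; |HL| = 29.90 ✓; ∠HLV = 76.60° ✓; |LV| = 10.70 ✓; ∠LVS = 45.00° ✓; |VS| = 10.00 ✓; ∠VSN = 88.70° ✓; |SN| = 13.10 ✓; ∠SNP = 88.20° ✓; |NP| = 19.00 ✗.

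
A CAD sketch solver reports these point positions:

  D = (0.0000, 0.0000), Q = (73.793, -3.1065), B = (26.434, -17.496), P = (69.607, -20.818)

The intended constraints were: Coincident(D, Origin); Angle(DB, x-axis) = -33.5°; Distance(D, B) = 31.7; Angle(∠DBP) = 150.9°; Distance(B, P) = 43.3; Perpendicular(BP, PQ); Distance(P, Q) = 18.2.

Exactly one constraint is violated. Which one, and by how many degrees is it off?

Perpendicular(BP, PQ) — off by 8.90°.

D = (0.00, 0.00) ✓; DB at -33.50° ✓; |DB| = 31.70 ✓; ∠DBP = 150.9° ✓; |BP| = 43.30 ✓; ∠(BP, PQ) = 81.10° ✗; |PQ| = 18.20 ✓.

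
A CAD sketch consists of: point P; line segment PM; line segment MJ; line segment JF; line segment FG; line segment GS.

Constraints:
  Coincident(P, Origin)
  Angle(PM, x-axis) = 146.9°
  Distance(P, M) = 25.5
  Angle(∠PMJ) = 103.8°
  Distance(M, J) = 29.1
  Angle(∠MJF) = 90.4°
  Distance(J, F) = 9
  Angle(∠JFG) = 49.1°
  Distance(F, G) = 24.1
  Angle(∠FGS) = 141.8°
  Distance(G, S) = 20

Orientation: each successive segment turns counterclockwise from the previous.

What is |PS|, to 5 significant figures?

52.658

P is at the origin; PM runs at 146.9° with length 25.5, so M = (-21.362, 13.926). ∠PMJ = 103.8° gives MJ at -136.90° from the x-axis; with |MJ| = 29.1, J = (-42.610, -5.9577). ∠MJF = 90.4° gives JF at -47.300° from the x-axis; with |JF| = 9.0, F = (-36.506, -12.572). ∠JFG = 49.1° gives FG at 83.600° from the x-axis; with |FG| = 24.1, G = (-33.820, 11.378). ∠FGS = 141.8° gives GS at 121.80° from the x-axis; with |GS| = 20.0, S = (-44.359, 28.376). Then |PS| = |S − P| = 52.658.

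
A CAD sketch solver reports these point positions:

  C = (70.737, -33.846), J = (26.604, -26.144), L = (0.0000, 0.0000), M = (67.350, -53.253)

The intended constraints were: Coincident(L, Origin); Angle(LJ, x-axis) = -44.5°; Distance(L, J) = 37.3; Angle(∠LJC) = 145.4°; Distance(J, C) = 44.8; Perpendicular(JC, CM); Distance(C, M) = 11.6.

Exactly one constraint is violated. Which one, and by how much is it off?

Distance(C, M) = 11.6 — off by 8.10.

L = (0.00, 0.00) ✓; LJ at -44.50° ✓; |LJ| = 37.30 ✓; ∠LJC = 145.4° ✓; |JC| = 44.80 ✓; ∠(JC, CM) = 90.00° ✓; |CM| = 19.70 ✗.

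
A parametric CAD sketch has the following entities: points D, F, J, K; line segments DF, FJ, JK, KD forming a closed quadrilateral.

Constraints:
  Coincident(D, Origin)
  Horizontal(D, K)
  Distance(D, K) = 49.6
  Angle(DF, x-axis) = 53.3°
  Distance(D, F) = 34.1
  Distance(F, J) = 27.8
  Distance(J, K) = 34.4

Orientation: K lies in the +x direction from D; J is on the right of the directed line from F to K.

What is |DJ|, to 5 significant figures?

15.200

Checks: |FJ| = 27.80 ✓; |JK| = 34.40 ✓.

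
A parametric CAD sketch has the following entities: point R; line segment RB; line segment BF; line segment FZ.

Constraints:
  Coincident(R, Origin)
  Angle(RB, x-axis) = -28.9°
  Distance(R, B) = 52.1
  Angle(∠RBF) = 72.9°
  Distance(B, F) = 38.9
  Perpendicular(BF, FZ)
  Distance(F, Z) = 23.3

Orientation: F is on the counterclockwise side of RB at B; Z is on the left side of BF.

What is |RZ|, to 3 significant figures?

35.5

∠RBF = 72.9°, so BF runs at -28.9° + (180° − 72.9°) = 78.2° from the x-axis; with |BF| = 38.9, F = B + 38.9·(cos 78.2°, sin 78.2°) = (53.6, 12.9). BF ⟂ FZ; with |FZ| = 23.3 on the left of BF, Z = F + 23.3·(-0.979, 0.204) = (30.8, 17.7). Then |RZ| = |Z − R| = 35.5.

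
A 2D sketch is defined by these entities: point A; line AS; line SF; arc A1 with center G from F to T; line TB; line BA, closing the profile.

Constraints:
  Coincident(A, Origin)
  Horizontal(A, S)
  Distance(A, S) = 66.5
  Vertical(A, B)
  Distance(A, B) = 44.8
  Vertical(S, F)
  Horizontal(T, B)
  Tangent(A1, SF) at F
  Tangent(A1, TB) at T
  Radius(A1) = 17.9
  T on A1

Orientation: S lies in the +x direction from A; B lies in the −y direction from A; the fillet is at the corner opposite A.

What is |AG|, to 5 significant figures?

55.548

A is at the origin; AS is horizontal with |AS| = 66.5 and S on the +x side, so S = (66.500, 0.0000). AB is vertical with |AB| = 44.8 and B on the −y side, so B = (0.0000, -44.800). The virtual corner opposite A is at (66.500, -44.800). The tangent condition forces GF to be normal to SF and tangency of A1 to TB means the radius GT is perpendicular to TB, with radius 17.9, so the center G sits 17.9 in from both sides at G = (48.600, -26.900). Then |AG| = |G − A| = 55.548.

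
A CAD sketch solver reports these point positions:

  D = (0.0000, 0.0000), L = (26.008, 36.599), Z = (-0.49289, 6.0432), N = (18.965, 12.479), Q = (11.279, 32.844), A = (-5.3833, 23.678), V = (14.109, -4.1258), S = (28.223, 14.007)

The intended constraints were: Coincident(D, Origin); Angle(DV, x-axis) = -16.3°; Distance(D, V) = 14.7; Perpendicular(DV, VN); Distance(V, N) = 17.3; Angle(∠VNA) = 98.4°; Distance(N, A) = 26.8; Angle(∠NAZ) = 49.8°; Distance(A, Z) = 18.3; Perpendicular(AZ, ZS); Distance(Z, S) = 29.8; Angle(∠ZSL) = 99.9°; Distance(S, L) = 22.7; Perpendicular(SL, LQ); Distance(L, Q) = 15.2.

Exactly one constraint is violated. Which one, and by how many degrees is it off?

Perpendicular(SL, LQ) — off by 8.70°.

D = (0.00, 0.00) ✓; DV at -16.30° ✓; |DV| = 14.70 ✓; ∠(DV, VN) = 90.00° ✓; |VN| = 17.30 ✓; ∠VNA = 98.40° ✓; |NA| = 26.80 ✓; ∠NAZ = 49.80° ✓; |AZ| = 18.30 ✓; ∠(AZ, ZS) = 90.00° ✓; |ZS| = 29.80 ✓; ∠ZSL = 99.90° ✓; |SL| = 22.70 ✓; ∠(SL, LQ) = 98.70° ✗; |LQ| = 15.20 ✓.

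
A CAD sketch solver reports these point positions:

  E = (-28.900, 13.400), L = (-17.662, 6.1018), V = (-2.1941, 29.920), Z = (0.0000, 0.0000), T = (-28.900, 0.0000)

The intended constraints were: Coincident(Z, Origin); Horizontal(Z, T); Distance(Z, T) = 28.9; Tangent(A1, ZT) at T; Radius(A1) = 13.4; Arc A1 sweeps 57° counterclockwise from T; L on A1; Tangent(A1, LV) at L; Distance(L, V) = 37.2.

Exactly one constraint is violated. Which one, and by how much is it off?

Distance(L, V) = 37.2 — off by 8.80.

Z = (0.00, 0.00) ✓; Z.y = 0.00, T.y = 0.00 ✓; |ZT| = 28.90 ✓; ∠(ET, TZ) = 90.00° ✓; |ET| = 13.40 ✓; bearing(E→L) − bearing(E→T) = 57.00° ✓; |EL| = 13.40 ✓; ∠(EL, LV) = 90.00° ✓; |LV| = 28.40 ✗.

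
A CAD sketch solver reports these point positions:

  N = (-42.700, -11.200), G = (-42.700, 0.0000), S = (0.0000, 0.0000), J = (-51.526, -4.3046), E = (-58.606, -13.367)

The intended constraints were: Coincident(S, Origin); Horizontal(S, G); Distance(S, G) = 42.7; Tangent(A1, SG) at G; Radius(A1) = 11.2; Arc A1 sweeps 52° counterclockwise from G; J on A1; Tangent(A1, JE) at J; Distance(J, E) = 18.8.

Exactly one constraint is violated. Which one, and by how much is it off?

Distance(J, E) = 18.8 — off by 7.30.

S = (0.00, 0.00) ✓; S.y = 0.00, G.y = 0.00 ✓; |SG| = 42.70 ✓; ∠(NG, GS) = 90.00° ✓; |NG| = 11.20 ✓; bearing(N→J) − bearing(N→G) = 52.00° ✓; |NJ| = 11.20 ✓; ∠(NJ, JE) = 90.00° ✓; |JE| = 11.50 ✗.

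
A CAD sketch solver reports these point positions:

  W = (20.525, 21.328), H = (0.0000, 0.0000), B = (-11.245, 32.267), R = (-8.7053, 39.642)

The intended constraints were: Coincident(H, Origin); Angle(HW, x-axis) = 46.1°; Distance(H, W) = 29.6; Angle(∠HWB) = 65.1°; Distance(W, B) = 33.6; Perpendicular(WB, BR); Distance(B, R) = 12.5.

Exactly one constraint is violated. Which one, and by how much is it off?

Distance(B, R) = 12.5 — off by 4.70.

H = (0.00, 0.00) ✓; HW at 46.10° ✓; |HW| = 29.60 ✓; ∠HWB = 65.10° ✓; |WB| = 33.60 ✓; ∠(WB, BR) = 90.00° ✓; |BR| = 7.800 ✗.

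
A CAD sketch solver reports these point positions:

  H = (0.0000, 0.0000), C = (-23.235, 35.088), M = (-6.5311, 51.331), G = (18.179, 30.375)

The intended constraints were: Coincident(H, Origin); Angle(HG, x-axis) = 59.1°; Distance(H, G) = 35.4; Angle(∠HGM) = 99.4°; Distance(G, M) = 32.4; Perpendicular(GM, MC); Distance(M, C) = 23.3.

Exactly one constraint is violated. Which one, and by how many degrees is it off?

Perpendicular(GM, MC) — off by 5.50°.

H = (0.00, 0.00) ✓; HG at 59.10° ✓; |HG| = 35.40 ✓; ∠HGM = 99.40° ✓; |GM| = 32.40 ✓; ∠(GM, MC) = 84.50° ✗; |MC| = 23.30 ✓.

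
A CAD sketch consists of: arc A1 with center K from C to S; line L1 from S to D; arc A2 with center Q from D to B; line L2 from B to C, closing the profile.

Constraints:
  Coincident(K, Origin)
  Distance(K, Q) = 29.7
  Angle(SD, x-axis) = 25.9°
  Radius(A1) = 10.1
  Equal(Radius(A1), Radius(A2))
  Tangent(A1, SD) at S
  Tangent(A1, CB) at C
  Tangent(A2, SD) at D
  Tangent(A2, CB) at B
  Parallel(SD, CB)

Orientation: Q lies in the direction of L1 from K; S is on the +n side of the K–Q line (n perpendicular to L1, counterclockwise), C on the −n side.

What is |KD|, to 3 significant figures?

31.4

The slot axis is L1's direction at 25.9°, so u = (cos 25.9°, sin 25.9°) = (0.900, 0.437) and n = (−sin 25.9°, cos 25.9°) = (-0.437, 0.900). K is at the origin and Q lies 29.7 along u from K, so Q = 29.7·u = (26.7, 13.0). Tangency of A1 to both parallel lines with radius 10.1 puts S and C at K ± 10.1·n: S = (-4.41, 9.09), C = (4.41, -9.09). Equal radii place D and B the same way about Q: D = Q + 10.1·n = (22.3, 22.1), B = Q − 10.1·n = (31.1, 3.89). Then |KD| = |D − K| = 31.4.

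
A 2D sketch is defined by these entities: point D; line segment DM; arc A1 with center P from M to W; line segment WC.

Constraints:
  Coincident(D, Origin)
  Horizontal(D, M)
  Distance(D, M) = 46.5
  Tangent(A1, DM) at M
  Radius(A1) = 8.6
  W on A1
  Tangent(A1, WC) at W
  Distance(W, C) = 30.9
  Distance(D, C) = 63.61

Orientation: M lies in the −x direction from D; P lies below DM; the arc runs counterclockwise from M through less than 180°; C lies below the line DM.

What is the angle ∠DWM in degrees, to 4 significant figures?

39.98°

Checks: D = (0.00, 0.00) ✓; |PW| = 8.600 ✓; ∠(PW, WC) = 90.00° ✓; |WC| = 30.90 ✓; |DC| = 63.61 ✓.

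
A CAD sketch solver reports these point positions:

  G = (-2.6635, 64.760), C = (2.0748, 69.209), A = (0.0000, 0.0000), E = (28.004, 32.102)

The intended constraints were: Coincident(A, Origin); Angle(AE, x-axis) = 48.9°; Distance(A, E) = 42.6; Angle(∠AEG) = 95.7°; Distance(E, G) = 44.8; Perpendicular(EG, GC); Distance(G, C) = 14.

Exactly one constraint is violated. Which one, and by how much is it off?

Distance(G, C) = 14 — off by 7.50.

A = (0.00, 0.00) ✓; AE at 48.90° ✓; |AE| = 42.60 ✓; ∠AEG = 95.70° ✓; |EG| = 44.80 ✓; ∠(EG, GC) = 90.00° ✓; |GC| = 6.500 ✗.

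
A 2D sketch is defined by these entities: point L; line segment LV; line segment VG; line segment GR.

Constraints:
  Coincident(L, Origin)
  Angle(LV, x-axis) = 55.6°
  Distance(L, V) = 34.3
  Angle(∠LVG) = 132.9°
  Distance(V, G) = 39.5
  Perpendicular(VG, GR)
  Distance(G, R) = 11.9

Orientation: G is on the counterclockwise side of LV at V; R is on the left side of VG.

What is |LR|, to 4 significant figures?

64.23

L is at the origin; LV runs at 55.6° with length 34.3, so V = 34.3·(cos 55.6°, sin 55.6°) = (19.38, 28.30). ∠LVG = 132.9°, so VG runs at 55.6° + (180° − 132.9°) = 102.7° from the x-axis; with |VG| = 39.5, G = V + 39.5·(cos 102.7°, sin 102.7°) = (10.69, 66.84). The perpendicularity gives GR at right angles to VG; with |GR| = 11.9 on the left of VG, R = G + 11.9·(-0.9755, -0.2198) = (-0.9144, 64.22). Then |LR| = |R − L| = 64.23.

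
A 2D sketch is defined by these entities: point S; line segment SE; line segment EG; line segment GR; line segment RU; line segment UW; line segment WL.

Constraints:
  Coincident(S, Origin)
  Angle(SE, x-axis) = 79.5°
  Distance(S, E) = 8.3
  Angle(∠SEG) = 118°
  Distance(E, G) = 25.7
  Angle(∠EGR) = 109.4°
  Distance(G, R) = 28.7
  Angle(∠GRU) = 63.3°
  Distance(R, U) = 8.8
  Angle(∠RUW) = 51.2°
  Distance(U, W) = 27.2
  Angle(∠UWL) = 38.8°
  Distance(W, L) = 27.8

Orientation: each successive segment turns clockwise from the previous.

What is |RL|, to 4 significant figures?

10.56

S is at the origin; SE runs at 79.5° with length 8.3, so E = (1.513, 8.161). ∠SEG = 118.0° gives EG at 17.50° from the x-axis; with |EG| = 25.7, G = (26.02, 15.89). ∠EGR = 109.4° gives GR at -53.10° from the x-axis; with |GR| = 28.7, R = (43.26, -7.062). ∠GRU = 63.3° gives RU at -169.8° from the x-axis; with |RU| = 8.8, U = (34.59, -8.620). ∠RUW = 51.2° gives UW at 61.40° from the x-axis; with |UW| = 27.2, W = (47.61, 15.26). ∠UWL = 38.8° gives WL at -79.80° from the x-axis; with |WL| = 27.8, L = (52.54, -12.10). Then |RL| = |L − R| = 10.56.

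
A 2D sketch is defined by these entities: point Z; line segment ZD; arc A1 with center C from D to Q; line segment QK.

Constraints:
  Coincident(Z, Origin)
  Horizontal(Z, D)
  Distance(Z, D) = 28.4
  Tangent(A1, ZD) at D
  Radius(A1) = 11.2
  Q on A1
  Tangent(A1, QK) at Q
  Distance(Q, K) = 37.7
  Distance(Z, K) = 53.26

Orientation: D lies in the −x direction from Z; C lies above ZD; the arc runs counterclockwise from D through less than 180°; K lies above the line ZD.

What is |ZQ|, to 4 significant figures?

20.93

Checks: |CQ| = 11.20 ✓; ∠(CQ, QK) = 90.00° ✓; |QK| = 37.70 ✓; |ZK| = 53.26 ✓.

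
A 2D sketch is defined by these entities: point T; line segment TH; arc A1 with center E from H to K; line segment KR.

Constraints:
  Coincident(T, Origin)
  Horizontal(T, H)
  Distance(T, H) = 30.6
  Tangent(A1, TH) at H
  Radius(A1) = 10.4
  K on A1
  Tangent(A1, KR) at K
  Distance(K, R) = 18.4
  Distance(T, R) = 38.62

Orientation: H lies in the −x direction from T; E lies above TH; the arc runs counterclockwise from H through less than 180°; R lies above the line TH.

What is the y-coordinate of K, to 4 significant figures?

12.33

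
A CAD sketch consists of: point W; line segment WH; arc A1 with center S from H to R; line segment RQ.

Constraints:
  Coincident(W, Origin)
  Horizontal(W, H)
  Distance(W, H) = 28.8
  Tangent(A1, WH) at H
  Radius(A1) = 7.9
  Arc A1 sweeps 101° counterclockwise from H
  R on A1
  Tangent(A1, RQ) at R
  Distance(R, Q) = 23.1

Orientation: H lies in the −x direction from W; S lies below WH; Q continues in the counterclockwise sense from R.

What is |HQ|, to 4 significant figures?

32.26

W is at the origin; W and H share the same y with |WH| = 28.8 and H on the −x side, so H = (-28.80, 0.000). A1 meets WH tangentially, so SH is at right angles to WH, so S = H + (0, -7.9) = (-28.80, -7.900). On A1, H sits at bearing 90° from S; a 101° counterclockwise sweep puts R at bearing 191°, so R = S + 7.9·(cos 191°, sin 191°) = (-36.55, -9.407). Tangency of A1 to RQ means the radius SR is perpendicular to RQ, so RQ runs along (−sin 191°, cos 191°); with |RQ| = 23.1, Q = (-32.15, -32.08). Then |HQ| = |Q − H| = 32.26.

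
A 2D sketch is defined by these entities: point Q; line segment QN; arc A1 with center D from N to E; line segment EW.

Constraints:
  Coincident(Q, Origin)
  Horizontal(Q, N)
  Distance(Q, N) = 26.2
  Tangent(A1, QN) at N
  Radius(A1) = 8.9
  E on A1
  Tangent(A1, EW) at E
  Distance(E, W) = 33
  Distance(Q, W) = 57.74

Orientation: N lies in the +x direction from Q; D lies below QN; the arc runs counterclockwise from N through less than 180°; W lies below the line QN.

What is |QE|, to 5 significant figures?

24.900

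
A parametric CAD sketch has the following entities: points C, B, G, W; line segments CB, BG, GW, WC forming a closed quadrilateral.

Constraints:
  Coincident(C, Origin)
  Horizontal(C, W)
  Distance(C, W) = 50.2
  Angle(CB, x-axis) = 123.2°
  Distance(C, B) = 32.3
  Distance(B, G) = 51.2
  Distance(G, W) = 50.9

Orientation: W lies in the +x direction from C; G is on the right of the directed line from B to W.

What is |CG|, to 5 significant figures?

19.959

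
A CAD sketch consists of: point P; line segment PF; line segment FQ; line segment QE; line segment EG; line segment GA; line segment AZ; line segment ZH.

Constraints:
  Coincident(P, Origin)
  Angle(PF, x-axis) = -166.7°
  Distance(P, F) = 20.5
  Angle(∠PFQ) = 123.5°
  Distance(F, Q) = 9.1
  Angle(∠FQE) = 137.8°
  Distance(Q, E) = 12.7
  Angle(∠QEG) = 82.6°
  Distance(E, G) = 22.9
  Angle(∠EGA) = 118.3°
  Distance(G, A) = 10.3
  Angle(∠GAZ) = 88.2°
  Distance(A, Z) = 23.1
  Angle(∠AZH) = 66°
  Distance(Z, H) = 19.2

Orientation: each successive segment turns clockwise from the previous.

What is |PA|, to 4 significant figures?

3.769

P is at the origin; PF runs at -166.7° with length 20.5, so F = (-19.95, -4.716). ∠PFQ = 123.5° gives FQ at 136.8° from the x-axis; with |FQ| = 9.1, Q = (-26.58, 1.513). ∠FQE = 137.8° gives QE at 94.60° from the x-axis; with |QE| = 12.7, E = (-27.60, 14.17). ∠QEG = 82.6° gives EG at -2.800° from the x-axis; with |EG| = 22.9, G = (-4.730, 13.05). ∠EGA = 118.3° gives GA at -64.50° from the x-axis; with |GA| = 10.3, A = (-0.2954, 3.757). Then |PA| = |A − P| = 3.769.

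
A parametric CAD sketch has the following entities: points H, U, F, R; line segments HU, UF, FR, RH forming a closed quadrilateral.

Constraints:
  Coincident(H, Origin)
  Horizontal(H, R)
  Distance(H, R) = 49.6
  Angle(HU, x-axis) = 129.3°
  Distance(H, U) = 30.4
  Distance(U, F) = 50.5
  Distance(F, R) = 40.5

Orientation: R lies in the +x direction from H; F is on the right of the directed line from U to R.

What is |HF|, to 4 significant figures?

20.10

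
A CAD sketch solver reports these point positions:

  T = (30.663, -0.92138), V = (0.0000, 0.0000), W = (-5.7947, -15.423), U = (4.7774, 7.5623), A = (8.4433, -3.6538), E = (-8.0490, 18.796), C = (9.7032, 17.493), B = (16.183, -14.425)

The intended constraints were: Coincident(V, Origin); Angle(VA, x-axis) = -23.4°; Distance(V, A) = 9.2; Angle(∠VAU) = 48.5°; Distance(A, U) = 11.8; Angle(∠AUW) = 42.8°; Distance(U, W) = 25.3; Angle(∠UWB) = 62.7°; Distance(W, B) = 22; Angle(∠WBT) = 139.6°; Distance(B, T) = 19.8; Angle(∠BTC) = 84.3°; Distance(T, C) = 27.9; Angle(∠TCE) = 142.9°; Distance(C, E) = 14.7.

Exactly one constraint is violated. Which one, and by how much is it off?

Distance(C, E) = 14.7 — off by 3.10.

V = (0.00, 0.00) ✓; VA at -23.40° ✓; |VA| = 9.200 ✓; ∠VAU = 48.50° ✓; |AU| = 11.80 ✓; ∠AUW = 42.80° ✓; |UW| = 25.30 ✓; ∠UWB = 62.70° ✓; |WB| = 22.00 ✓; ∠WBT = 139.6° ✓; |BT| = 19.80 ✓; ∠BTC = 84.30° ✓; |TC| = 27.90 ✓; ∠TCE = 142.9° ✓; |CE| = 17.80 ✗.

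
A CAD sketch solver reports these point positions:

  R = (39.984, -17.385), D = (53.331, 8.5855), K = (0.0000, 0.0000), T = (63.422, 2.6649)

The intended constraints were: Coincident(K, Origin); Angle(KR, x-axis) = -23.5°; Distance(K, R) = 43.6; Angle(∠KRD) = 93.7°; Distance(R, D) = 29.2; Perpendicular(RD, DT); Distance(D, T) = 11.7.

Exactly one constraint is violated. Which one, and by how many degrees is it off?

Perpendicular(RD, DT) — off by 3.20°.

K = (0.00, 0.00) ✓; KR at -23.50° ✓; |KR| = 43.60 ✓; ∠KRD = 93.70° ✓; |RD| = 29.20 ✓; ∠(RD, DT) = 93.20° ✗; |DT| = 11.70 ✓.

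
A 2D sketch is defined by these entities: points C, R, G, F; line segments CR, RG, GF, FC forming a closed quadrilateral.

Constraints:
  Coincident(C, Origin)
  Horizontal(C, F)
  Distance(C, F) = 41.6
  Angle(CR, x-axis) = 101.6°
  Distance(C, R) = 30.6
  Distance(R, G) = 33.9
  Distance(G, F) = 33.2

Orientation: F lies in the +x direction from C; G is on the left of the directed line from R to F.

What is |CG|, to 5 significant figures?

40.990

C is at the origin; C and F share the same y with |CF| = 41.6 and F in +x, so F = (41.6, 0). CR runs at 101.6° with |CR| = 30.6, so R = (-6.1530, 29.975). G is determined by |RG| = 33.9 and |GF| = 33.2 together: it lies at the intersection of circle(R, 33.9) and circle(F, 33.2). With |RF| = 56.381, the foot of the radical line on RF is 28.607 from R and the perpendicular offset is √(33.9² − 28.607²) = 18.189. Taking the left-of-RF solution: G = (27.746, 30.171).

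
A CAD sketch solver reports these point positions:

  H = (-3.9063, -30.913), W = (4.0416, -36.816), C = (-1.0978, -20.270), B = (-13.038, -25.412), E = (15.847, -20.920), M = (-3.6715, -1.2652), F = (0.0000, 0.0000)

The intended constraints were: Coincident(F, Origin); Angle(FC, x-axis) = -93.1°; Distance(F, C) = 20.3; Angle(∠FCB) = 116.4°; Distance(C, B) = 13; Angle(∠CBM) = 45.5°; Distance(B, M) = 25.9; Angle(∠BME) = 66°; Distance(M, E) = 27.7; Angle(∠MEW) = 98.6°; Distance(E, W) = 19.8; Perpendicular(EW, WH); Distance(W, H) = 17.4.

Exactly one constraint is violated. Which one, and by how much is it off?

Distance(W, H) = 17.4 — off by 7.50.

F = (0.00, 0.00) ✓; FC at -93.10° ✓; |FC| = 20.30 ✓; ∠FCB = 116.4° ✓; |CB| = 13.00 ✓; ∠CBM = 45.50° ✓; |BM| = 25.90 ✓; ∠BME = 66.00° ✓; |ME| = 27.70 ✓; ∠MEW = 98.60° ✓; |EW| = 19.80 ✓; ∠(EW, WH) = 90.00° ✓; |WH| = 9.900 ✗.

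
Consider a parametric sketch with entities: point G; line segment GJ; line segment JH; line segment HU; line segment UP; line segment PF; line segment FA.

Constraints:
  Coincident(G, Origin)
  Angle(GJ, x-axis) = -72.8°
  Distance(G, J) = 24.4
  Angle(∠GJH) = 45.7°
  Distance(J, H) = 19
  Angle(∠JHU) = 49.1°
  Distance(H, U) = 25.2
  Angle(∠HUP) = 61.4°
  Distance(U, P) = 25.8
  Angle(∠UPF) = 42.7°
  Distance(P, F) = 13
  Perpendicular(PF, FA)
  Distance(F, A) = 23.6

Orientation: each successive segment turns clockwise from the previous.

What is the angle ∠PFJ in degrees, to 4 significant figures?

18.46°

G is at the origin; GJ runs at -72.8° with length 24.4, so J = (7.215, -23.31). ∠GJH = 45.7° gives JH at 152.9° from the x-axis; with |JH| = 19.0, H = (-9.699, -14.65). ∠JHU = 49.1° gives HU at 22.00° from the x-axis; with |HU| = 25.2, U = (13.67, -5.213). ∠HUP = 61.4° gives UP at -96.60° from the x-axis; with |UP| = 25.8, P = (10.70, -30.84). ∠UPF = 42.7° gives PF at 126.1° from the x-axis; with |PF| = 13.0, F = (3.041, -20.34). Then cos ∠PFJ = FP·FJ / (|FP||FJ|), giving 18.46°.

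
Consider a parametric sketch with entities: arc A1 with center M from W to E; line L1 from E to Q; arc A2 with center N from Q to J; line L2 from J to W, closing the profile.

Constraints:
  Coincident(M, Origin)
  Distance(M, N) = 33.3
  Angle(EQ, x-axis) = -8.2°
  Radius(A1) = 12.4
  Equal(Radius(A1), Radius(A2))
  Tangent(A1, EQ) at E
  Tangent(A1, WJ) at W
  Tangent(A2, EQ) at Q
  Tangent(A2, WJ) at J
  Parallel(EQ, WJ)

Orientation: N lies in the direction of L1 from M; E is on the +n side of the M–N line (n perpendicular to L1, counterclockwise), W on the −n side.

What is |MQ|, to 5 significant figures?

35.534

The slot axis is L1's direction at -8.2°, so u = (cos -8.2°, sin -8.2°) = (0.98978, -0.14263) and n = (−sin -8.2°, cos -8.2°) = (0.14263, 0.98978). M is at the origin and N lies 33.3 along u from M, so N = 33.3·u = (32.960, -4.7495). Tangency of A1 to both parallel lines with radius 12.4 puts E and W at M ± 12.4·n: E = (1.7686, 12.273), W = (-1.7686, -12.273). Equal radii place Q and J the same way about N: Q = N + 12.4·n = (34.728, 7.5237), J = N − 12.4·n = (31.191, -17.023). Then |MQ| = |Q − M| = 35.534.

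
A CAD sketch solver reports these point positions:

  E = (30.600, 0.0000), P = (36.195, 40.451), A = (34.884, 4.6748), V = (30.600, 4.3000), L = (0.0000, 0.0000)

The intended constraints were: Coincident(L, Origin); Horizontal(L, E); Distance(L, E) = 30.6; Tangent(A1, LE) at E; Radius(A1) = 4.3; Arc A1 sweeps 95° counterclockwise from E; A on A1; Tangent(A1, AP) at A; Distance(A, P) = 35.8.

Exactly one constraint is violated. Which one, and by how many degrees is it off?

Tangent(A1, AP) at A — off by 7.10°.

L = (0.00, 0.00) ✓; L.y = 0.00, E.y = 0.00 ✓; |LE| = 30.60 ✓; ∠(VE, EL) = 90.00° ✓; |VE| = 4.300 ✓; bearing(V→A) − bearing(V→E) = 95.00° ✓; |VA| = 4.300 ✓; ∠(VA, AP) = 97.10° ✗; |AP| = 35.80 ✓.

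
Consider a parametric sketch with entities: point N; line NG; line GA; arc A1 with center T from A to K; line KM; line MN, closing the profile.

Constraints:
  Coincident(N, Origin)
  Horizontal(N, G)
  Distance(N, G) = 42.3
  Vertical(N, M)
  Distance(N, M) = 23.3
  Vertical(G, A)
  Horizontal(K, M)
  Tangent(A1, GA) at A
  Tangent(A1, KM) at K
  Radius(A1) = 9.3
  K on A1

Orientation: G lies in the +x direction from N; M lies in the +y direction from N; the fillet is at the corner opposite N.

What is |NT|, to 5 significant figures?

35.847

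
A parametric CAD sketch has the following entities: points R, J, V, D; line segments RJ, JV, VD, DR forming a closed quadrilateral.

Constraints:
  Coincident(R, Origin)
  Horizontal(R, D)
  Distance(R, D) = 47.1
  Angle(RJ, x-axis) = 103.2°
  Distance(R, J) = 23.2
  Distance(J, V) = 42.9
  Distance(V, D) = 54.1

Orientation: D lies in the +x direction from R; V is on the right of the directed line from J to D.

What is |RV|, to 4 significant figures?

20.49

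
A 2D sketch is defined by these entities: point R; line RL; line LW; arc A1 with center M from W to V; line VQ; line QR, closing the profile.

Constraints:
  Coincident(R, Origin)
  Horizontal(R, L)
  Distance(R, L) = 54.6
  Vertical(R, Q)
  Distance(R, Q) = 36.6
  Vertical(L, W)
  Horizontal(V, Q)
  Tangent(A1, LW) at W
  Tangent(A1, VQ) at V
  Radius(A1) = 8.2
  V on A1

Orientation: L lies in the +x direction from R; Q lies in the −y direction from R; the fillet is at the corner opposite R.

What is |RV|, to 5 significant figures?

59.098

R is at the origin; RL is horizontal with |RL| = 54.6 and L on the +x side, so L = (54.600, 0.0000). RQ is vertical with |RQ| = 36.6 and Q on the −y side, so Q = (0.0000, -36.600). The virtual corner opposite R is at (54.600, -36.600). Since A1 is tangent to LW there, MW ⟂ LW and since A1 is tangent to VQ there, MV ⟂ VQ, with radius 8.2, so the center M sits 8.2 in from both sides at M = (46.400, -28.400). That places the tangent points at W = (54.600, -28.400) on LW and V = (46.400, -36.600) on VQ. Then |RV| = |V − R| = 59.098.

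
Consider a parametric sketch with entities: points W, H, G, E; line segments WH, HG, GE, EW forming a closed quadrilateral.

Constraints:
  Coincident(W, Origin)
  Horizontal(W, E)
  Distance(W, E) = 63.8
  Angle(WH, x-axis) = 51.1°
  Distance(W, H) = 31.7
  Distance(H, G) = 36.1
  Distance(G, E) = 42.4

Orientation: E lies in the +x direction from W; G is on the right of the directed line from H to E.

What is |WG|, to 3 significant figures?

25.6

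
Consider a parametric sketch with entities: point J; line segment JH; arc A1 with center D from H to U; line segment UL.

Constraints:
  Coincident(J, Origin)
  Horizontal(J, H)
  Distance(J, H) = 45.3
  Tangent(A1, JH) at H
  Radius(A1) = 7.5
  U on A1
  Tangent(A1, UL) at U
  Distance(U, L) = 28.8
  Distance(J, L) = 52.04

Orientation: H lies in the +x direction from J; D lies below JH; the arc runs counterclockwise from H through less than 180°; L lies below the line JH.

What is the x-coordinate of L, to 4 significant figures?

37.39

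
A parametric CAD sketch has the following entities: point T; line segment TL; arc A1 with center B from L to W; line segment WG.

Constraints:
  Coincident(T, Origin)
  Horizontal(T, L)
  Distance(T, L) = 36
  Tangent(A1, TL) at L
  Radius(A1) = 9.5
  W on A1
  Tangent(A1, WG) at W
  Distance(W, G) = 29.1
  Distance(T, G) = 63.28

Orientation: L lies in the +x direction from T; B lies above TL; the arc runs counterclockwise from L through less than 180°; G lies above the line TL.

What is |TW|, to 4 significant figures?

45.74

Checks: |BW| = 9.500 ✓; ∠(BW, WG) = 90.00° ✓; |WG| = 29.10 ✓; |TG| = 63.28 ✓.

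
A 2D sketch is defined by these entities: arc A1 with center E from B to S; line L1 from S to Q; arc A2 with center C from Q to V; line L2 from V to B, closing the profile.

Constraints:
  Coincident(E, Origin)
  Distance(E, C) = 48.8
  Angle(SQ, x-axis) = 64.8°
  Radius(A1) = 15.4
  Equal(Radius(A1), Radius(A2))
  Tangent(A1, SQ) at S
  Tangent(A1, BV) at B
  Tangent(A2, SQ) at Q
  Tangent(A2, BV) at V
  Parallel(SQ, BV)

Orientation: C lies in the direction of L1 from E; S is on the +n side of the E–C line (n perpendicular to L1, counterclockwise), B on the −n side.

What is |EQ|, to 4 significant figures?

51.17

Tangency of A1 to both parallel lines with radius 15.4 puts S and B at E ± 15.4·n: S = (-13.93, 6.557), B = (13.93, -6.557). Equal radii place Q and V the same way about C: Q = C + 15.4·n = (6.844, 50.71), V = C − 15.4·n = (34.71, 37.60). Then |EQ| = |Q − E| = 51.17.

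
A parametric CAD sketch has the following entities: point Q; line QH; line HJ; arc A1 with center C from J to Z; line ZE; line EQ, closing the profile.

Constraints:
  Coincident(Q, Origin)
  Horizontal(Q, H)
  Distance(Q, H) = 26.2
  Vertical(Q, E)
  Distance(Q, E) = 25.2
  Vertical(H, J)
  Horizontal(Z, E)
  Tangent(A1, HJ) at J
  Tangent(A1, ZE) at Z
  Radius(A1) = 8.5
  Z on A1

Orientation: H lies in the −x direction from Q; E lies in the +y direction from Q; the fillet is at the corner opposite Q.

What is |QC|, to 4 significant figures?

24.33

Q is at the origin; QH is horizontal with |QH| = 26.2 and H on the −x side, so H = (-26.20, 0.000). Q and E share the same x with |QE| = 25.2 and E on the +y side, so E = (0.000, 25.20). The virtual corner opposite Q is at (-26.20, 25.20). Tangency of A1 to HJ means the radius CJ is perpendicular to HJ and tangency of A1 to ZE means the radius CZ is perpendicular to ZE, with radius 8.5, so the center C sits 8.5 in from both sides at C = (-17.70, 16.70). Then |QC| = |C − Q| = 24.33.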